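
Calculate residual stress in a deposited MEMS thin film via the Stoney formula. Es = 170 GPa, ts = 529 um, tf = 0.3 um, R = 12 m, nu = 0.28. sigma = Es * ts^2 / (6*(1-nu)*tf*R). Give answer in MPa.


Step 1: Compute numerator: Es * ts^2 = 170 * 529^2 = 47572970 (GPa*um^2)
Step 2: Compute denominator (R in um): 6*(1-nu)*tf*R = 6*0.72*0.3*12e6 = 15552000.0 (um^2)
Step 3: sigma (GPa) = 47572970 / 15552000.0 = 3.058962e+00 GPa
Step 4: Convert to MPa (x1000): sigma = 3059.0 MPa


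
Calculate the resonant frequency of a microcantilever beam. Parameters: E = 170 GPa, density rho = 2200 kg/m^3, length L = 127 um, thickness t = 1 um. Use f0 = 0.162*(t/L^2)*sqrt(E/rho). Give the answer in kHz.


Step 1: Convert units to SI.
t_SI = 1e-6 m, L_SI = 127e-6 m
Step 2: Calculate sqrt(E/rho).
sqrt(170e9 / 2200) = 8790.49 m/s
Step 3: Compute f0.
f0 = 0.162 * 1e-6 / (127e-6)^2 * 8790.49 = 88291.9 Hz = 88.29 kHz


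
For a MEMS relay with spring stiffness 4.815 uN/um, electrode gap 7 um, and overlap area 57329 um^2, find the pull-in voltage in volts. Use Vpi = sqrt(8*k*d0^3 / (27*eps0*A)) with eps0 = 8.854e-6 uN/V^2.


Step 1: Compute numerator: 8 * k * d0^3 = 8 * 4.815 * 7^3 = 13212.36
Step 2: Compute denominator: 27 * eps0 * A = 27 * 8.854e-6 * 57329 = 13.704956
Step 3: Vpi = sqrt(13212.36 / 13.704956)
Vpi = 31.05 V


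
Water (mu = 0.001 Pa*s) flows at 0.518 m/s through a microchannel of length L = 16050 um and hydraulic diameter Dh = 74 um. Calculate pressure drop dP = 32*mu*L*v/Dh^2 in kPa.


Step 1: Convert to SI: L = 16050e-6 m, Dh = 74e-6 m
Step 2: dP = 32 * 0.001 * 16050e-6 * 0.518 / (74e-6)^2
Step 3: dP = 48583.78 Pa
Step 4: Convert to kPa: dP = 48.58 kPa


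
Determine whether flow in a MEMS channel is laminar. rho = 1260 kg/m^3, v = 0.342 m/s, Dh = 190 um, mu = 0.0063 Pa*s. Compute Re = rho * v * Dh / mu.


Step 1: Convert Dh to meters: Dh = 190e-6 m
Step 2: Re = rho * v * Dh / mu
Re = 1260 * 0.342 * 190e-6 / 0.0063
Re = 12.996
Since Re = 12.996 is below ~2300, the flow is laminar.


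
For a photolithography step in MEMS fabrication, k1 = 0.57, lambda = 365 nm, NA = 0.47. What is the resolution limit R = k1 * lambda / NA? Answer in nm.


Step 1: Identify values: k1 = 0.57, lambda = 365 nm, NA = 0.47
Step 2: R = k1 * lambda / NA
R = 0.57 * 365 / 0.47
R = 442.7 nm


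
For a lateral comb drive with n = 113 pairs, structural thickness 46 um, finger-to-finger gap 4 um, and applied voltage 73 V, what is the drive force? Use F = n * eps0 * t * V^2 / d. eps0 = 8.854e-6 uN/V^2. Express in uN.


Step 1: Parameters: n=113, eps0=8.854e-6 uN/V^2, t=46 um, V=73 V, d=4 um
Step 2: V^2 = 5329
Step 3: F = 113 * 8.854e-6 * 46 * 5329 / 4
F = 61.314 uN


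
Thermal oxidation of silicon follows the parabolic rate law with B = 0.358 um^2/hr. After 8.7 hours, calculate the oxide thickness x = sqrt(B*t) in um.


Step 1: Compute B*t = 0.358 * 8.7 = 3.1146
Step 2: x = sqrt(3.1146)
x = 1.765 um


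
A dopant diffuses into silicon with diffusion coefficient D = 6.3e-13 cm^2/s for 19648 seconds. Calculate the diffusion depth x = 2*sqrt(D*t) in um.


Step 1: Compute D*t = 6.3e-13 * 19648 = 1.237824e-08 cm^2
Step 2: sqrt(D*t) = 1.11258e-04 cm
Step 3: x = 2 * 1.11258e-04 cm = 2.22516e-04 cm
Step 4: Convert to um (1 cm = 1e4 um): x = 2.225 um


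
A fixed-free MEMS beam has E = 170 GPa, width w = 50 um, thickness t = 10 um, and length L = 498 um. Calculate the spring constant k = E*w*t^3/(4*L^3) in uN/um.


Step 1: Convert E to consistent units (1 GPa = 1000 uN/um^2).
E = 170 GPa = 170000 uN/um^2
Step 2: Compute t^3 = 10^3 = 1000
Step 3: Compute L^3 = 498^3 = 123505992
Step 4: k = 170000 * 50 * 1000 / (4 * 123505992)
k = 17.2056 uN/um


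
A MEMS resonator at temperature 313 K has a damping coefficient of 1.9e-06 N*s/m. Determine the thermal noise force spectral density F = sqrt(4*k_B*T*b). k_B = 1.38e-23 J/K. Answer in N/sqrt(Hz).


Step 1: Compute 4 * k_B * T * b
= 4 * 1.38e-23 * 313 * 1.9e-06
= 3.2827e-26 N^2/Hz
Step 2: F_noise = sqrt(3.2827e-26)
F_noise = 1.81e-13 N/sqrt(Hz)


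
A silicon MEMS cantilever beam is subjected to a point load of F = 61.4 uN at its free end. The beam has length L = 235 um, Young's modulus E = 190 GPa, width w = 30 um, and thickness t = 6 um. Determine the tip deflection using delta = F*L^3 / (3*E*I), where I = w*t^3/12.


Step 1: Calculate the second moment of area.
I = w * t^3 / 12 = 30 * 6^3 / 12 = 540.0 um^4
Step 2: Convert E to consistent units (1 GPa = 1000 uN/um^2).
E = 190 GPa = 190000 uN/um^2
Step 3: Calculate tip deflection.
delta = F * L^3 / (3 * E * I)
delta = 61.4 * 235^3 / (3 * 190000 * 540.0)
delta = 2.5888 um


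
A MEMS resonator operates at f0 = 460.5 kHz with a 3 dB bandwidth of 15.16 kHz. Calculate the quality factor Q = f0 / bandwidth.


Step 1: Q = f0 / bandwidth
Step 2: Q = 460.5 / 15.16
Q = 30.4


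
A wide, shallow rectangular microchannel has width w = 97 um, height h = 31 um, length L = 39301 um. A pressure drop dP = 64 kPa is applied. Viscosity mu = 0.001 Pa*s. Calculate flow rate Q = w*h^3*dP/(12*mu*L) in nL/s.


Step 1: Convert all dimensions to SI (meters).
w = 97e-6 m, h = 31e-6 m, L = 39301e-6 m, dP = 64e3 Pa
Step 2: Q = w * h^3 * dP / (12 * mu * L)
Q = 97e-6 * (31e-6)^3 * 64e3 / (12 * 0.001 * 39301e-6) = 3.921498e-10 m^3/s
Step 3: Convert Q from m^3/s to nL/s (1 m^3 = 1e12 nL, so multiply by 1e12).
Q = 392.15 nL/s


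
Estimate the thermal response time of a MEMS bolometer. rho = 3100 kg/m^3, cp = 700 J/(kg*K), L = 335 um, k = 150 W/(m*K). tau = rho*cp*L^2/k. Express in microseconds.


Step 1: Convert L to m: L = 335e-6 m
Step 2: L^2 = (335e-6)^2 = 1.12225e-07 m^2
Step 3: tau = 3100 * 700 * 1.12225e-07 / 150 = 1.62352167e-03 s
Step 4: Convert to microseconds (multiply by 1e6).
tau = 1623.522 us


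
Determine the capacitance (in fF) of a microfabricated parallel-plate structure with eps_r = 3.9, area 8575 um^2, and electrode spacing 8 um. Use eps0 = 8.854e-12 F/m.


Step 1: Convert area to m^2: A = 8575e-12 m^2
Step 2: Convert gap to m: d = 8e-6 m
Step 3: C = eps0 * eps_r * A / d
C = 8.854e-12 * 3.9 * 8575e-12 / 8e-6
Step 4: Convert to fF (multiply by 1e15).
C = 37.01 fF


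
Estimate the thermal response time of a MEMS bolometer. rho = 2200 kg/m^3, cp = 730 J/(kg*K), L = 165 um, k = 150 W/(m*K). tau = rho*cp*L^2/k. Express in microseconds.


Step 1: Convert L to m: L = 165e-6 m
Step 2: L^2 = (165e-6)^2 = 2.7225e-08 m^2
Step 3: tau = 2200 * 730 * 2.7225e-08 / 150 = 2.91489e-04 s
Step 4: Convert to microseconds (multiply by 1e6).
tau = 291.489 us


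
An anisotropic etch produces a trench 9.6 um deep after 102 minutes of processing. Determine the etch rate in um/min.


Step 1: Etch rate = depth / time
Step 2: rate = 9.6 / 102
rate = 0.094 um/min


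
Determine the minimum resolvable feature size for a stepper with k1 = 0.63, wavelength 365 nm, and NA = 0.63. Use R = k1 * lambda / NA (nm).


Step 1: Identify values: k1 = 0.63, lambda = 365 nm, NA = 0.63
Step 2: R = k1 * lambda / NA
R = 0.63 * 365 / 0.63
R = 365.0 nm


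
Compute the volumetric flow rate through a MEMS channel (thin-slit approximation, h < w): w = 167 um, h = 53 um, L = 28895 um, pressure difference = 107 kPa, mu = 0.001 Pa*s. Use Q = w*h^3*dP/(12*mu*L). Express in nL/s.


Step 1: Convert all dimensions to SI (meters).
w = 167e-6 m, h = 53e-6 m, L = 28895e-6 m, dP = 107e3 Pa
Step 2: Q = w * h^3 * dP / (12 * mu * L)
Q = 167e-6 * (53e-6)^3 * 107e3 / (12 * 0.001 * 28895e-6) = 7.67227061e-09 m^3/s
Step 3: Convert Q from m^3/s to nL/s (1 m^3 = 1e12 nL, so multiply by 1e12).
Q = 7672.271 nL/s


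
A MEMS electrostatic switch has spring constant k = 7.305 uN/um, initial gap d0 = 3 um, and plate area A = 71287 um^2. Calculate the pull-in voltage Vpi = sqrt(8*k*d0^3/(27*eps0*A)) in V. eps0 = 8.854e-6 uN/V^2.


Step 1: Compute numerator: 8 * k * d0^3 = 8 * 7.305 * 3^3 = 1577.88
Step 2: Compute denominator: 27 * eps0 * A = 27 * 8.854e-6 * 71287 = 17.041728
Step 3: Vpi = sqrt(1577.88 / 17.041728)
Vpi = 9.62 V


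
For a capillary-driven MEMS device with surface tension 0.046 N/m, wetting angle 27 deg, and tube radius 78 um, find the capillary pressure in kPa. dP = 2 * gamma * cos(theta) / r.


Step 1: cos(27 deg) = 0.891
Step 2: Convert r to m: r = 78e-6 m
Step 3: dP = 2 * 0.046 * 0.891 / 78e-6 = 1050.9 Pa
Step 4: Convert Pa to kPa (divide by 1000).
dP = 1.05 kPa


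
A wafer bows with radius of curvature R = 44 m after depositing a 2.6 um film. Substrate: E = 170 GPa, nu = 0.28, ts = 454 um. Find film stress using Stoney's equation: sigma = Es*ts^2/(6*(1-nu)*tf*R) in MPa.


Step 1: Compute numerator: Es * ts^2 = 170 * 454^2 = 35039720 (GPa*um^2)
Step 2: Compute denominator (R in um): 6*(1-nu)*tf*R = 6*0.72*2.6*44e6 = 494208000.0 (um^2)
Step 3: sigma (GPa) = 35039720 / 494208000.0 = 7.0901e-02 GPa
Step 4: Convert to MPa (x1000): sigma = 70.9 MPa


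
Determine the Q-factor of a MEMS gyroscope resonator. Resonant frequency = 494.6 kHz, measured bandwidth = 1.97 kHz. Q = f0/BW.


Step 1: Q = f0 / bandwidth
Step 2: Q = 494.6 / 1.97
Q = 251.1


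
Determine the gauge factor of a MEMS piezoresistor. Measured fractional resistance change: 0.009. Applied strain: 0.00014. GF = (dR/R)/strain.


Step 1: Identify values.
dR/R = 0.009, strain = 0.00014
Step 2: GF = (dR/R) / strain = 0.009 / 0.00014
GF = 64.3


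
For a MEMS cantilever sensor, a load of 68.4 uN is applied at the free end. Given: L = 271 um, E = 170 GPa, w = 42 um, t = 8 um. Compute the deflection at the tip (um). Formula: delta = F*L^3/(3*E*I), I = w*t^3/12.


Step 1: Calculate the second moment of area.
I = w * t^3 / 12 = 42 * 8^3 / 12 = 1792.0 um^4
Step 2: Convert E to consistent units (1 GPa = 1000 uN/um^2).
E = 170 GPa = 170000 uN/um^2
Step 3: Calculate tip deflection.
delta = F * L^3 / (3 * E * I)
delta = 68.4 * 271^3 / (3 * 170000 * 1792.0)
delta = 1.4896 um


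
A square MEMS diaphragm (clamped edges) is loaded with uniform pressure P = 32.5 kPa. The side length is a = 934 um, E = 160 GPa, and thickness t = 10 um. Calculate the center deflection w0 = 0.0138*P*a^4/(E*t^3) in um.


Step 1: Convert pressure to compatible units (E is in GPa, so P in GPa).
P = 32.5 kPa = 32.5e-6 GPa
Step 2: Compute numerator: 0.0138 * P * a^4.
a^4 = 934^4 = 761004990736
numerator = 0.0138 * 32.5e-6 * 761004990736 = 3.413107e+05
Step 3: Compute denominator: E * t^3 = 160 * 10^3 = 160000
Step 4: w0 = numerator / denominator = 3.413107e+05 / 160000 = 2.1332 um


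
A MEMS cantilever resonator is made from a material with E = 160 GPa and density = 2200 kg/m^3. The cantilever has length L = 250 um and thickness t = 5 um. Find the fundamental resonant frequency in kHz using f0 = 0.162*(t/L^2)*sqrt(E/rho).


Step 1: Convert units to SI.
t_SI = 5e-6 m, L_SI = 250e-6 m
Step 2: Calculate sqrt(E/rho).
sqrt(160e9 / 2200) = 8528.03 m/s
Step 3: Compute f0.
f0 = 0.162 * 5e-6 / (250e-6)^2 * 8528.03 = 110523.3 Hz = 110.52 kHz


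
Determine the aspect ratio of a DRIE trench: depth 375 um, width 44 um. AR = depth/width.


Step 1: AR = depth / width
Step 2: AR = 375 / 44
AR = 8.5


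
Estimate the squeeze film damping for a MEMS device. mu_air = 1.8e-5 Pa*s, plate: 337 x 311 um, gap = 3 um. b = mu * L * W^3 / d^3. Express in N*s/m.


Step 1: Convert to SI.
L = 337e-6 m, W = 311e-6 m, d = 3e-6 m
Step 2: W^3 = (311e-6)^3 = 3.01e-11 m^3
Step 3: d^3 = (3e-6)^3 = 2.70e-17 m^3
Step 4: b = 1.8e-5 * 337e-6 * 3.01e-11 / 2.70e-17
b = 6.76e-03 N*s/m


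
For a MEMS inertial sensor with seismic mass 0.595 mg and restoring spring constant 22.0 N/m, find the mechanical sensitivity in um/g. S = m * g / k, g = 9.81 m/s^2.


Step 1: Convert mass: m = 0.595 mg = 5.95e-07 kg
Step 2: S = m * g / k = 5.95e-07 * 9.81 / 22.0
Step 3: S = 2.65e-07 m/g
Step 4: Convert to um/g: S = 0.265 um/g


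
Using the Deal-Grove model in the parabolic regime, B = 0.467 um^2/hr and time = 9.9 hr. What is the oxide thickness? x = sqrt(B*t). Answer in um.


Step 1: Compute B*t = 0.467 * 9.9 = 4.6233
Step 2: x = sqrt(4.6233)
x = 2.15 um


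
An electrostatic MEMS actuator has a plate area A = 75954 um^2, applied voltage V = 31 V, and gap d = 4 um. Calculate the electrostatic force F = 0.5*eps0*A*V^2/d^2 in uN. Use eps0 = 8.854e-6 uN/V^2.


Step 1: Identify parameters.
eps0 = 8.854e-6 uN/V^2, A = 75954 um^2, V = 31 V, d = 4 um
Step 2: Compute V^2 = 31^2 = 961
Step 3: Compute d^2 = 4^2 = 16
Step 4: F = 0.5 * 8.854e-6 * 75954 * 961 / 16
F = 20.196 uN


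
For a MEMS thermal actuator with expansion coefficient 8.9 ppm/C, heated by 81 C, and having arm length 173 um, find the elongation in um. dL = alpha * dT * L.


Step 1: Convert CTE: alpha = 8.9 ppm/C = 8.9e-6 /C
Step 2: dL = 8.9e-6 * 81 * 173
dL = 0.1247 um


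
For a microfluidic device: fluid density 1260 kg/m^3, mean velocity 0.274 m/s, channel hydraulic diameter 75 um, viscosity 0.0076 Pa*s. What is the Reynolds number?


Step 1: Convert Dh to meters: Dh = 75e-6 m
Step 2: Re = rho * v * Dh / mu
Re = 1260 * 0.274 * 75e-6 / 0.0076
Re = 3.407


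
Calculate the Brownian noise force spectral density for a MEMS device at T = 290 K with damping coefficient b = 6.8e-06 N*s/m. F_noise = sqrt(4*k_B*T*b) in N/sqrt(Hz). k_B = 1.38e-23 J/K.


Step 1: Compute 4 * k_B * T * b
= 4 * 1.38e-23 * 290 * 6.8e-06
= 1.0885e-25 N^2/Hz
Step 2: F_noise = sqrt(1.0885e-25)
F_noise = 3.30e-13 N/sqrt(Hz)


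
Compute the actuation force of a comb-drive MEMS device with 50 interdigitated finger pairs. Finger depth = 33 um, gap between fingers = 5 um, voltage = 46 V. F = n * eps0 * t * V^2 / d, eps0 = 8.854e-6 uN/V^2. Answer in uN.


Step 1: Parameters: n=50, eps0=8.854e-6 uN/V^2, t=33 um, V=46 V, d=5 um
Step 2: V^2 = 2116
Step 3: F = 50 * 8.854e-6 * 33 * 2116 / 5
F = 6.183 uN


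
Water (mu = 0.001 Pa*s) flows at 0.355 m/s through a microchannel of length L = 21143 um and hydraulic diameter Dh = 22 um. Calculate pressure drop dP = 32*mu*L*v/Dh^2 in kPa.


Step 1: Convert to SI: L = 21143e-6 m, Dh = 22e-6 m
Step 2: dP = 32 * 0.001 * 21143e-6 * 0.355 / (22e-6)^2
Step 3: dP = 496248.93 Pa
Step 4: Convert to kPa: dP = 496.25 kPa


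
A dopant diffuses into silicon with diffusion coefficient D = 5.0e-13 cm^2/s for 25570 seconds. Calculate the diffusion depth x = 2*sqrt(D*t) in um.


Step 1: Compute D*t = 5.0e-13 * 25570 = 1.2785e-08 cm^2
Step 2: sqrt(D*t) = 1.13071e-04 cm
Step 3: x = 2 * 1.13071e-04 cm = 2.26142e-04 cm
Step 4: Convert to um (1 cm = 1e4 um): x = 2.261 um


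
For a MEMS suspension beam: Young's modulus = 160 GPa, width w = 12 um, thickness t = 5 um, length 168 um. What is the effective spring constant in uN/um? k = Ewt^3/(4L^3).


Step 1: Convert E to consistent units (1 GPa = 1000 uN/um^2).
E = 160 GPa = 160000 uN/um^2
Step 2: Compute t^3 = 5^3 = 125
Step 3: Compute L^3 = 168^3 = 4741632
Step 4: k = 160000 * 12 * 125 / (4 * 4741632)
k = 12.6539 uN/um


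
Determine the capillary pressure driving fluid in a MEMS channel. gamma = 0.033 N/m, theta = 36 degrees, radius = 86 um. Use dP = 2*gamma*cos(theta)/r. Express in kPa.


Step 1: cos(36 deg) = 0.809
Step 2: Convert r to m: r = 86e-6 m
Step 3: dP = 2 * 0.033 * 0.809 / 86e-6 = 620.9 Pa
Step 4: Convert Pa to kPa (divide by 1000).
dP = 0.62 kPa


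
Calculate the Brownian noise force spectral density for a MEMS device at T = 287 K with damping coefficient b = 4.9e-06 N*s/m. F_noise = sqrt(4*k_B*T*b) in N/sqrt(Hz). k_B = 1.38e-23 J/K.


Step 1: Compute 4 * k_B * T * b
= 4 * 1.38e-23 * 287 * 4.9e-06
= 7.7628e-26 N^2/Hz
Step 2: F_noise = sqrt(7.7628e-26)
F_noise = 2.79e-13 N/sqrt(Hz)


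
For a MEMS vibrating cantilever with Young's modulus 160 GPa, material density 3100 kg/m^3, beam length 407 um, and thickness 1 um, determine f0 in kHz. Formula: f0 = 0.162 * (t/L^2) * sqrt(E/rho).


Step 1: Convert units to SI.
t_SI = 1e-6 m, L_SI = 407e-6 m
Step 2: Calculate sqrt(E/rho).
sqrt(160e9 / 3100) = 7184.21 m/s
Step 3: Compute f0.
f0 = 0.162 * 1e-6 / (407e-6)^2 * 7184.21 = 7026.0 Hz = 7.03 kHz


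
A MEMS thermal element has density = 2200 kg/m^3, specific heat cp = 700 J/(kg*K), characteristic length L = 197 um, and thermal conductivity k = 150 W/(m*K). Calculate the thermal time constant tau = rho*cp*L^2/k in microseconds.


Step 1: Convert L to m: L = 197e-6 m
Step 2: L^2 = (197e-6)^2 = 3.8809e-08 m^2
Step 3: tau = 2200 * 700 * 3.8809e-08 / 150 = 3.9843907e-04 s
Step 4: Convert to microseconds (multiply by 1e6).
tau = 398.439 us


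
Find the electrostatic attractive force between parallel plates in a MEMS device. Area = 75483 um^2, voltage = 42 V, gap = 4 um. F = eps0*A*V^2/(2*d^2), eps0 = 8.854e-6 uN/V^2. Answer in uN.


Step 1: Identify parameters.
eps0 = 8.854e-6 uN/V^2, A = 75483 um^2, V = 42 V, d = 4 um
Step 2: Compute V^2 = 42^2 = 1764
Step 3: Compute d^2 = 4^2 = 16
Step 4: F = 0.5 * 8.854e-6 * 75483 * 1764 / 16
F = 36.841 uN


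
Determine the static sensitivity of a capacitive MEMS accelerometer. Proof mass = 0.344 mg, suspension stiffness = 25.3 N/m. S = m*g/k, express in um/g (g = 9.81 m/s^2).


Step 1: Convert mass: m = 0.344 mg = 3.44e-07 kg
Step 2: S = m * g / k = 3.44e-07 * 9.81 / 25.3
Step 3: S = 1.33e-07 m/g
Step 4: Convert to um/g: S = 0.133 um/g


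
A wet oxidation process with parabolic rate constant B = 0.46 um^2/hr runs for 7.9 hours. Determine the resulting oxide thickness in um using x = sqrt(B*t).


Step 1: Compute B*t = 0.46 * 7.9 = 3.634
Step 2: x = sqrt(3.634)
x = 1.906 um


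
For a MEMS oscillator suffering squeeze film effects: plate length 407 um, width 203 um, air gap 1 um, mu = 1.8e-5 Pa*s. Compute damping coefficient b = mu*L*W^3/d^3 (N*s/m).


Step 1: Convert to SI.
L = 407e-6 m, W = 203e-6 m, d = 1e-6 m
Step 2: W^3 = (203e-6)^3 = 8.37e-12 m^3
Step 3: d^3 = (1e-6)^3 = 1.00e-18 m^3
Step 4: b = 1.8e-5 * 407e-6 * 8.37e-12 / 1.00e-18
b = 6.13e-02 N*s/m


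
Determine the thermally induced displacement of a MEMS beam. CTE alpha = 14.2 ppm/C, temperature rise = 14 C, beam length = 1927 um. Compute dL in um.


Step 1: Convert CTE: alpha = 14.2 ppm/C = 14.2e-6 /C
Step 2: dL = 14.2e-6 * 14 * 1927
dL = 0.3831 um


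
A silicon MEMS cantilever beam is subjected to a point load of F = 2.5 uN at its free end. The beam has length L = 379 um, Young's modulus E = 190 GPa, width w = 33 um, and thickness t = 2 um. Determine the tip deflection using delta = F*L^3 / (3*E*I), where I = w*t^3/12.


Step 1: Calculate the second moment of area.
I = w * t^3 / 12 = 33 * 2^3 / 12 = 22.0 um^4
Step 2: Convert E to consistent units (1 GPa = 1000 uN/um^2).
E = 190 GPa = 190000 uN/um^2
Step 3: Calculate tip deflection.
delta = F * L^3 / (3 * E * I)
delta = 2.5 * 379^3 / (3 * 190000 * 22.0)
delta = 10.8533 um


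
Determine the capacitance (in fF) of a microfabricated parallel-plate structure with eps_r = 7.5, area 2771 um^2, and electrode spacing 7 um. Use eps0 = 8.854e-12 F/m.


Step 1: Convert area to m^2: A = 2771e-12 m^2
Step 2: Convert gap to m: d = 7e-6 m
Step 3: C = eps0 * eps_r * A / d
C = 8.854e-12 * 7.5 * 2771e-12 / 7e-6
Step 4: Convert to fF (multiply by 1e15).
C = 26.29 fF


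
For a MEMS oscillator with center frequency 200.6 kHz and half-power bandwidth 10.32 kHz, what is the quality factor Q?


Step 1: Q = f0 / bandwidth
Step 2: Q = 200.6 / 10.32
Q = 19.4


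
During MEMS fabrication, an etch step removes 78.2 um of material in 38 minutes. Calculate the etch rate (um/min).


Step 1: Etch rate = depth / time
Step 2: rate = 78.2 / 38
rate = 2.058 um/min


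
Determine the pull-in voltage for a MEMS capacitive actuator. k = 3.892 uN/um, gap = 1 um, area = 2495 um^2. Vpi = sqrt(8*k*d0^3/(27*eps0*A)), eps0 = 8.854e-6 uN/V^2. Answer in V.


Step 1: Compute numerator: 8 * k * d0^3 = 8 * 3.892 * 1^3 = 31.136
Step 2: Compute denominator: 27 * eps0 * A = 27 * 8.854e-6 * 2495 = 0.59645
Step 3: Vpi = sqrt(31.136 / 0.59645)
Vpi = 7.23 V


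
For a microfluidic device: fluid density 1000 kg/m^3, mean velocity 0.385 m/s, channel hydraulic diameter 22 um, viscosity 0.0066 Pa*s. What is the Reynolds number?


Step 1: Convert Dh to meters: Dh = 22e-6 m
Step 2: Re = rho * v * Dh / mu
Re = 1000 * 0.385 * 22e-6 / 0.0066
Re = 1.283


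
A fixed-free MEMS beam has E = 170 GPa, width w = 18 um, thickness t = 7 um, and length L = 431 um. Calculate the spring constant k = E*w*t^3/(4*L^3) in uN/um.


Step 1: Convert E to consistent units (1 GPa = 1000 uN/um^2).
E = 170 GPa = 170000 uN/um^2
Step 2: Compute t^3 = 7^3 = 343
Step 3: Compute L^3 = 431^3 = 80062991
Step 4: k = 170000 * 18 * 343 / (4 * 80062991)
k = 3.2774 uN/um


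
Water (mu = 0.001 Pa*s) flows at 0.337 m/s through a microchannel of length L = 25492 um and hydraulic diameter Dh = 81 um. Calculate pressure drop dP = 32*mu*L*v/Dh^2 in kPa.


Step 1: Convert to SI: L = 25492e-6 m, Dh = 81e-6 m
Step 2: dP = 32 * 0.001 * 25492e-6 * 0.337 / (81e-6)^2
Step 3: dP = 41899.97 Pa
Step 4: Convert to kPa: dP = 41.9 kPa


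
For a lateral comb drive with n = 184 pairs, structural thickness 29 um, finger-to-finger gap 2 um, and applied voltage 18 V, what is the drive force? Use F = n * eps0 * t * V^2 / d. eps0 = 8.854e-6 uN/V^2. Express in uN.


Step 1: Parameters: n=184, eps0=8.854e-6 uN/V^2, t=29 um, V=18 V, d=2 um
Step 2: V^2 = 324
Step 3: F = 184 * 8.854e-6 * 29 * 324 / 2
F = 7.654 uN


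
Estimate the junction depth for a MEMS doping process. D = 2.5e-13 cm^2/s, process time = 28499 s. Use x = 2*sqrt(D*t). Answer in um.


Step 1: Compute D*t = 2.5e-13 * 28499 = 7.12475e-09 cm^2
Step 2: sqrt(D*t) = 8.44082e-05 cm
Step 3: x = 2 * 8.44082e-05 cm = 1.688164e-04 cm
Step 4: Convert to um (1 cm = 1e4 um): x = 1.688 um


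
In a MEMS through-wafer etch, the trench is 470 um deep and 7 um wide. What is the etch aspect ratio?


Step 1: AR = depth / width
Step 2: AR = 470 / 7
AR = 67.1


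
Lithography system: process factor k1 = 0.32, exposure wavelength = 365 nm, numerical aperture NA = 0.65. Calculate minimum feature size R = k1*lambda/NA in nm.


Step 1: Identify values: k1 = 0.32, lambda = 365 nm, NA = 0.65
Step 2: R = k1 * lambda / NA
R = 0.32 * 365 / 0.65
R = 179.7 nm


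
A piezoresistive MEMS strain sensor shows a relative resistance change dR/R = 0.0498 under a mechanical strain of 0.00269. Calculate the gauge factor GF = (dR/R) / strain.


Step 1: Identify values.
dR/R = 0.0498, strain = 0.00269
Step 2: GF = (dR/R) / strain = 0.0498 / 0.00269
GF = 18.5


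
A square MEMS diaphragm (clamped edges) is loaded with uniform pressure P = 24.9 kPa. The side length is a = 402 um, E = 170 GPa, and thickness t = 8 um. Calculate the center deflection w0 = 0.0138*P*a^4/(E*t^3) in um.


Step 1: Convert pressure to compatible units (E is in GPa, so P in GPa).
P = 24.9 kPa = 24.9e-6 GPa
Step 2: Compute numerator: 0.0138 * P * a^4.
a^4 = 402^4 = 26115852816
numerator = 0.0138 * 24.9e-6 * 26115852816 = 8.97393e+03
Step 3: Compute denominator: E * t^3 = 170 * 8^3 = 87040
Step 4: w0 = numerator / denominator = 8.97393e+03 / 87040 = 0.1031 um


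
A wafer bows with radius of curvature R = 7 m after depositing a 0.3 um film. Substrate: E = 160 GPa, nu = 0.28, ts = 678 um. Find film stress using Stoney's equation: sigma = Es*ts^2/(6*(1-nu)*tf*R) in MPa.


Step 1: Compute numerator: Es * ts^2 = 160 * 678^2 = 73549440 (GPa*um^2)
Step 2: Compute denominator (R in um): 6*(1-nu)*tf*R = 6*0.72*0.3*7e6 = 9072000.0 (um^2)
Step 3: sigma (GPa) = 73549440 / 9072000.0 = 8.107302e+00 GPa
Step 4: Convert to MPa (x1000): sigma = 8107.3 MPa


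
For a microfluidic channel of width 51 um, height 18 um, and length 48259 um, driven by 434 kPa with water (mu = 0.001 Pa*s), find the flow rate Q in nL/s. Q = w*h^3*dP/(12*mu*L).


Step 1: Convert all dimensions to SI (meters).
w = 51e-6 m, h = 18e-6 m, L = 48259e-6 m, dP = 434e3 Pa
Step 2: Q = w * h^3 * dP / (12 * mu * L)
Q = 51e-6 * (18e-6)^3 * 434e3 / (12 * 0.001 * 48259e-6) = 2.22904e-10 m^3/s
Step 3: Convert Q from m^3/s to nL/s (1 m^3 = 1e12 nL, so multiply by 1e12).
Q = 222.904 nL/s


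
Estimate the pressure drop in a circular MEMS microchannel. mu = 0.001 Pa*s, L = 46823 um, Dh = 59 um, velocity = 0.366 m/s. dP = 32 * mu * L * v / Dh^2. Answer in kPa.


Step 1: Convert to SI: L = 46823e-6 m, Dh = 59e-6 m
Step 2: dP = 32 * 0.001 * 46823e-6 * 0.366 / (59e-6)^2
Step 3: dP = 157538.34 Pa
Step 4: Convert to kPa: dP = 157.54 kPa


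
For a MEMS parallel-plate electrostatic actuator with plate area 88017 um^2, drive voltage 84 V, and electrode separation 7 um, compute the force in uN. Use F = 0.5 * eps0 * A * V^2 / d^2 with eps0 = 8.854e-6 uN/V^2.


Step 1: Identify parameters.
eps0 = 8.854e-6 uN/V^2, A = 88017 um^2, V = 84 V, d = 7 um
Step 2: Compute V^2 = 84^2 = 7056
Step 3: Compute d^2 = 7^2 = 49
Step 4: F = 0.5 * 8.854e-6 * 88017 * 7056 / 49
F = 56.11 uN


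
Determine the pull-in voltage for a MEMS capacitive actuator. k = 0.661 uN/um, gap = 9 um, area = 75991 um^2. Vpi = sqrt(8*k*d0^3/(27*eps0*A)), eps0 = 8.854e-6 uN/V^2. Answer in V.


Step 1: Compute numerator: 8 * k * d0^3 = 8 * 0.661 * 9^3 = 3854.952
Step 2: Compute denominator: 27 * eps0 * A = 27 * 8.854e-6 * 75991 = 18.166256
Step 3: Vpi = sqrt(3854.952 / 18.166256)
Vpi = 14.57 V


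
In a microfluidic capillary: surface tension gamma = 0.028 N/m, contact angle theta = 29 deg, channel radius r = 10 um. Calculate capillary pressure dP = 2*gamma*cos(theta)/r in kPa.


Step 1: cos(29 deg) = 0.8746
Step 2: Convert r to m: r = 10e-6 m
Step 3: dP = 2 * 0.028 * 0.8746 / 10e-6 = 4897.8 Pa
Step 4: Convert Pa to kPa (divide by 1000).
dP = 4.9 kPa


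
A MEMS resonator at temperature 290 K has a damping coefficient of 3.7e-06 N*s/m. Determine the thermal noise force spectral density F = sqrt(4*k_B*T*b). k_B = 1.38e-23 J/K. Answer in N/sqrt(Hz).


Step 1: Compute 4 * k_B * T * b
= 4 * 1.38e-23 * 290 * 3.7e-06
= 5.9230e-26 N^2/Hz
Step 2: F_noise = sqrt(5.9230e-26)
F_noise = 2.43e-13 N/sqrt(Hz)


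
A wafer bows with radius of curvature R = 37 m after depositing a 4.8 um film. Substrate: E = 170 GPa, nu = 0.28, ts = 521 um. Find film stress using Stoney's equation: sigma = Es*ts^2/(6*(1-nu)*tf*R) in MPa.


Step 1: Compute numerator: Es * ts^2 = 170 * 521^2 = 46144970 (GPa*um^2)
Step 2: Compute denominator (R in um): 6*(1-nu)*tf*R = 6*0.72*4.8*37e6 = 767232000.0 (um^2)
Step 3: sigma (GPa) = 46144970 / 767232000.0 = 6.0145e-02 GPa
Step 4: Convert to MPa (x1000): sigma = 60.1 MPa


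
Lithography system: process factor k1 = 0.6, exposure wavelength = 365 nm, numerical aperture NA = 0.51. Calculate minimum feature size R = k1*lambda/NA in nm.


Step 1: Identify values: k1 = 0.6, lambda = 365 nm, NA = 0.51
Step 2: R = k1 * lambda / NA
R = 0.6 * 365 / 0.51
R = 429.4 nm


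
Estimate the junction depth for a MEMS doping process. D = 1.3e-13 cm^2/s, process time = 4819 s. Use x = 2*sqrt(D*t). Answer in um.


Step 1: Compute D*t = 1.3e-13 * 4819 = 6.2647e-10 cm^2
Step 2: sqrt(D*t) = 2.5029e-05 cm
Step 3: x = 2 * 2.5029e-05 cm = 5.0058e-05 cm
Step 4: Convert to um (1 cm = 1e4 um): x = 0.501 um


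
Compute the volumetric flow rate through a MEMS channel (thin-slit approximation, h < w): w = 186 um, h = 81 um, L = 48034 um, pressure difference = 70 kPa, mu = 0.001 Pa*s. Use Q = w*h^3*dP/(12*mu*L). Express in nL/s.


Step 1: Convert all dimensions to SI (meters).
w = 186e-6 m, h = 81e-6 m, L = 48034e-6 m, dP = 70e3 Pa
Step 2: Q = w * h^3 * dP / (12 * mu * L)
Q = 186e-6 * (81e-6)^3 * 70e3 / (12 * 0.001 * 48034e-6) = 1.200427791e-08 m^3/s
Step 3: Convert Q from m^3/s to nL/s (1 m^3 = 1e12 nL, so multiply by 1e12).
Q = 12004.278 nL/s


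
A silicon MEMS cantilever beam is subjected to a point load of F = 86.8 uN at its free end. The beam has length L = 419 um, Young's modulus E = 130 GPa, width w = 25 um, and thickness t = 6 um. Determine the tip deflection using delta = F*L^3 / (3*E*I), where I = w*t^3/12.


Step 1: Calculate the second moment of area.
I = w * t^3 / 12 = 25 * 6^3 / 12 = 450.0 um^4
Step 2: Convert E to consistent units (1 GPa = 1000 uN/um^2).
E = 130 GPa = 130000 uN/um^2
Step 3: Calculate tip deflection.
delta = F * L^3 / (3 * E * I)
delta = 86.8 * 419^3 / (3 * 130000 * 450.0)
delta = 36.3818 um


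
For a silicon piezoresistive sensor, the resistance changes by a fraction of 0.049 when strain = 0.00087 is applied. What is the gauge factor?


Step 1: Identify values.
dR/R = 0.049, strain = 0.00087
Step 2: GF = (dR/R) / strain = 0.049 / 0.00087
GF = 56.3


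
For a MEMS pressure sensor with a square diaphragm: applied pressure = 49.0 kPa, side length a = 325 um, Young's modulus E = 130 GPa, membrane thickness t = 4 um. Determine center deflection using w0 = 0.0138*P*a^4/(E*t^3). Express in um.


Step 1: Convert pressure to compatible units (E is in GPa, so P in GPa).
P = 49.0 kPa = 49.0e-6 GPa
Step 2: Compute numerator: 0.0138 * P * a^4.
a^4 = 325^4 = 11156640625
numerator = 0.0138 * 49.0e-6 * 11156640625 = 7.54412e+03
Step 3: Compute denominator: E * t^3 = 130 * 4^3 = 8320
Step 4: w0 = numerator / denominator = 7.54412e+03 / 8320 = 0.9067 um


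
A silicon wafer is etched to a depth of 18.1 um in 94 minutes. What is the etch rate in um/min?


Step 1: Etch rate = depth / time
Step 2: rate = 18.1 / 94
rate = 0.193 um/min


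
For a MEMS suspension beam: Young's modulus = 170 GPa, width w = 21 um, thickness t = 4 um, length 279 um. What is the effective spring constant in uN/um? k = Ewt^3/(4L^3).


Step 1: Convert E to consistent units (1 GPa = 1000 uN/um^2).
E = 170 GPa = 170000 uN/um^2
Step 2: Compute t^3 = 4^3 = 64
Step 3: Compute L^3 = 279^3 = 21717639
Step 4: k = 170000 * 21 * 64 / (4 * 21717639)
k = 2.6301 uN/um


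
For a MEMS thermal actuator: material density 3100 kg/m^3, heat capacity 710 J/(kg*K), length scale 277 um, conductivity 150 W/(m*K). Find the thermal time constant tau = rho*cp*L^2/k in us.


Step 1: Convert L to m: L = 277e-6 m
Step 2: L^2 = (277e-6)^2 = 7.6729e-08 m^2
Step 3: tau = 3100 * 710 * 7.6729e-08 / 150 = 1.1258702e-03 s
Step 4: Convert to microseconds (multiply by 1e6).
tau = 1125.87 us


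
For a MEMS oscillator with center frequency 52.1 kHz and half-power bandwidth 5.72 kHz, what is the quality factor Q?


Step 1: Q = f0 / bandwidth
Step 2: Q = 52.1 / 5.72
Q = 9.1


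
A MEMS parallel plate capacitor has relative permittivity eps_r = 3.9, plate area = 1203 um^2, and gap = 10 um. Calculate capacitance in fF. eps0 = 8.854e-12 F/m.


Step 1: Convert area to m^2: A = 1203e-12 m^2
Step 2: Convert gap to m: d = 10e-6 m
Step 3: C = eps0 * eps_r * A / d
C = 8.854e-12 * 3.9 * 1203e-12 / 10e-6
Step 4: Convert to fF (multiply by 1e15).
C = 4.15 fF


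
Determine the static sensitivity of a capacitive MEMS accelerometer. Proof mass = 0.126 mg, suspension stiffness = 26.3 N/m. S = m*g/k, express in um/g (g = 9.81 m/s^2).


Step 1: Convert mass: m = 0.126 mg = 1.26e-07 kg
Step 2: S = m * g / k = 1.26e-07 * 9.81 / 26.3
Step 3: S = 4.70e-08 m/g
Step 4: Convert to um/g: S = 0.047 um/g


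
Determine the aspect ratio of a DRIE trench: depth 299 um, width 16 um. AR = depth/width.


Step 1: AR = depth / width
Step 2: AR = 299 / 16
AR = 18.7


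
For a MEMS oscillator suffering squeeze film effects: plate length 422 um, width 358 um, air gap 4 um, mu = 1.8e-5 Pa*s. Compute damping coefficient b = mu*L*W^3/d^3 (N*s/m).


Step 1: Convert to SI.
L = 422e-6 m, W = 358e-6 m, d = 4e-6 m
Step 2: W^3 = (358e-6)^3 = 4.59e-11 m^3
Step 3: d^3 = (4e-6)^3 = 6.40e-17 m^3
Step 4: b = 1.8e-5 * 422e-6 * 4.59e-11 / 6.40e-17
b = 5.45e-03 N*s/m


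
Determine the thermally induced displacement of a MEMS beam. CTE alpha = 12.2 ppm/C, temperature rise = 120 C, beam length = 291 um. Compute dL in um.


Step 1: Convert CTE: alpha = 12.2 ppm/C = 12.2e-6 /C
Step 2: dL = 12.2e-6 * 120 * 291
dL = 0.426 um


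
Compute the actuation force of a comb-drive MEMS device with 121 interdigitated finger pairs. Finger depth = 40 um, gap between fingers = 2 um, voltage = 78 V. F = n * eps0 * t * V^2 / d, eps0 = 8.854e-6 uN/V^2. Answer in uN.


Step 1: Parameters: n=121, eps0=8.854e-6 uN/V^2, t=40 um, V=78 V, d=2 um
Step 2: V^2 = 6084
Step 3: F = 121 * 8.854e-6 * 40 * 6084 / 2
F = 130.36 uN


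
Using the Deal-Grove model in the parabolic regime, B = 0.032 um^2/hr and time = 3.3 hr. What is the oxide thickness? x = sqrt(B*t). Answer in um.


Step 1: Compute B*t = 0.032 * 3.3 = 0.1056
Step 2: x = sqrt(0.1056)
x = 0.325 um


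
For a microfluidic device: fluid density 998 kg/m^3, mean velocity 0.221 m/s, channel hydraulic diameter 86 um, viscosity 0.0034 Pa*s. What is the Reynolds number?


Step 1: Convert Dh to meters: Dh = 86e-6 m
Step 2: Re = rho * v * Dh / mu
Re = 998 * 0.221 * 86e-6 / 0.0034
Re = 5.579


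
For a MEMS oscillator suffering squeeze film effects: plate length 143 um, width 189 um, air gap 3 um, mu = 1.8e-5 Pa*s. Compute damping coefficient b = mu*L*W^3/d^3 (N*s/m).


Step 1: Convert to SI.
L = 143e-6 m, W = 189e-6 m, d = 3e-6 m
Step 2: W^3 = (189e-6)^3 = 6.75e-12 m^3
Step 3: d^3 = (3e-6)^3 = 2.70e-17 m^3
Step 4: b = 1.8e-5 * 143e-6 * 6.75e-12 / 2.70e-17
b = 6.44e-04 N*s/m


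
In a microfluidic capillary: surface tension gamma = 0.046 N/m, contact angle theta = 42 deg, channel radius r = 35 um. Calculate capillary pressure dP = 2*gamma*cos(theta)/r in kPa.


Step 1: cos(42 deg) = 0.7431
Step 2: Convert r to m: r = 35e-6 m
Step 3: dP = 2 * 0.046 * 0.7431 / 35e-6 = 1953.3 Pa
Step 4: Convert Pa to kPa (divide by 1000).
dP = 1.95 kPa


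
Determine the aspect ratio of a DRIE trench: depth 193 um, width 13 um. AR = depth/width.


Step 1: AR = depth / width
Step 2: AR = 193 / 13
AR = 14.8


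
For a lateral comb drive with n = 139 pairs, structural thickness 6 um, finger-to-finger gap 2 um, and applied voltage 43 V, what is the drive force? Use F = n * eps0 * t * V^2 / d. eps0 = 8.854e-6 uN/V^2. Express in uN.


Step 1: Parameters: n=139, eps0=8.854e-6 uN/V^2, t=6 um, V=43 V, d=2 um
Step 2: V^2 = 1849
Step 3: F = 139 * 8.854e-6 * 6 * 1849 / 2
F = 6.827 uN


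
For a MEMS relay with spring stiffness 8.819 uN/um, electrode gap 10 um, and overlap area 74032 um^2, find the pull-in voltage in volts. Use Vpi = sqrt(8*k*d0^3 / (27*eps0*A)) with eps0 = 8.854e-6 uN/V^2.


Step 1: Compute numerator: 8 * k * d0^3 = 8 * 8.819 * 10^3 = 70552.0
Step 2: Compute denominator: 27 * eps0 * A = 27 * 8.854e-6 * 74032 = 17.697942
Step 3: Vpi = sqrt(70552.0 / 17.697942)
Vpi = 63.14 V


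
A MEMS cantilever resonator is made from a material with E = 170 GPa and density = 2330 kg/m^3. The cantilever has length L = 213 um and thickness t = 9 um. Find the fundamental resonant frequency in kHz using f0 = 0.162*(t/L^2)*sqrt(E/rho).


Step 1: Convert units to SI.
t_SI = 9e-6 m, L_SI = 213e-6 m
Step 2: Calculate sqrt(E/rho).
sqrt(170e9 / 2330) = 8541.74 m/s
Step 3: Compute f0.
f0 = 0.162 * 9e-6 / (213e-6)^2 * 8541.74 = 274501.5 Hz = 274.5 kHz


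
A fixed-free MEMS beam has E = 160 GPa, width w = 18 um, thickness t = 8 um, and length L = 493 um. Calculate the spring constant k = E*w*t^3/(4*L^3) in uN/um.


Step 1: Convert E to consistent units (1 GPa = 1000 uN/um^2).
E = 160 GPa = 160000 uN/um^2
Step 2: Compute t^3 = 8^3 = 512
Step 3: Compute L^3 = 493^3 = 119823157
Step 4: k = 160000 * 18 * 512 / (4 * 119823157)
k = 3.0765 uN/um


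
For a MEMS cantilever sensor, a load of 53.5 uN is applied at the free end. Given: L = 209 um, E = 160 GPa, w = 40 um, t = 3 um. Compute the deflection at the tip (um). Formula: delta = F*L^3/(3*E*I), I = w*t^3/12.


Step 1: Calculate the second moment of area.
I = w * t^3 / 12 = 40 * 3^3 / 12 = 90.0 um^4
Step 2: Convert E to consistent units (1 GPa = 1000 uN/um^2).
E = 160 GPa = 160000 uN/um^2
Step 3: Calculate tip deflection.
delta = F * L^3 / (3 * E * I)
delta = 53.5 * 209^3 / (3 * 160000 * 90.0)
delta = 11.306 um


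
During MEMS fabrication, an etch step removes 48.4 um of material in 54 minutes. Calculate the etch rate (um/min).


Step 1: Etch rate = depth / time
Step 2: rate = 48.4 / 54
rate = 0.896 um/min


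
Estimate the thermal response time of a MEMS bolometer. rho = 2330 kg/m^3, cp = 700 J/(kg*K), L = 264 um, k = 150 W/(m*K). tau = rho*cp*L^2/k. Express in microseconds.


Step 1: Convert L to m: L = 264e-6 m
Step 2: L^2 = (264e-6)^2 = 6.9696e-08 m^2
Step 3: tau = 2330 * 700 * 6.9696e-08 / 150 = 7.5782784e-04 s
Step 4: Convert to microseconds (multiply by 1e6).
tau = 757.828 us


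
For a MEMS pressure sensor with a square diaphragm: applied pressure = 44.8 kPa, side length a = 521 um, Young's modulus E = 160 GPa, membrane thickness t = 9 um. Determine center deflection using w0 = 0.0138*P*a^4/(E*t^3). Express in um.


Step 1: Convert pressure to compatible units (E is in GPa, so P in GPa).
P = 44.8 kPa = 44.8e-6 GPa
Step 2: Compute numerator: 0.0138 * P * a^4.
a^4 = 521^4 = 73680216481
numerator = 0.0138 * 44.8e-6 * 73680216481 = 4.55521e+04
Step 3: Compute denominator: E * t^3 = 160 * 9^3 = 116640
Step 4: w0 = numerator / denominator = 4.55521e+04 / 116640 = 0.3905 um


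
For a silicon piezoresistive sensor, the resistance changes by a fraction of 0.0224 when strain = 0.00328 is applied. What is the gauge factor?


Step 1: Identify values.
dR/R = 0.0224, strain = 0.00328
Step 2: GF = (dR/R) / strain = 0.0224 / 0.00328
GF = 6.8


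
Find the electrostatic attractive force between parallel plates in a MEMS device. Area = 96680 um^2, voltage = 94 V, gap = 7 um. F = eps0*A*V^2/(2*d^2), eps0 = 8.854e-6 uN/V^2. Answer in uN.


Step 1: Identify parameters.
eps0 = 8.854e-6 uN/V^2, A = 96680 um^2, V = 94 V, d = 7 um
Step 2: Compute V^2 = 94^2 = 8836
Step 3: Compute d^2 = 7^2 = 49
Step 4: F = 0.5 * 8.854e-6 * 96680 * 8836 / 49
F = 77.18 uN


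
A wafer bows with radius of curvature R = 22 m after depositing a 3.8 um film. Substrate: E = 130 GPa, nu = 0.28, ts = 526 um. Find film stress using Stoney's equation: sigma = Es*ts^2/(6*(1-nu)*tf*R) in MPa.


Step 1: Compute numerator: Es * ts^2 = 130 * 526^2 = 35967880 (GPa*um^2)
Step 2: Compute denominator (R in um): 6*(1-nu)*tf*R = 6*0.72*3.8*22e6 = 361152000.0 (um^2)
Step 3: sigma (GPa) = 35967880 / 361152000.0 = 9.9592e-02 GPa
Step 4: Convert to MPa (x1000): sigma = 99.6 MPa


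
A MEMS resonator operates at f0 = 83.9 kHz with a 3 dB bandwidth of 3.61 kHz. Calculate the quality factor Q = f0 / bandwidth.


Step 1: Q = f0 / bandwidth
Step 2: Q = 83.9 / 3.61
Q = 23.2


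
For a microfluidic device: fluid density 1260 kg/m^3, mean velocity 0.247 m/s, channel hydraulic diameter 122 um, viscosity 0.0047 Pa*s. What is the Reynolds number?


Step 1: Convert Dh to meters: Dh = 122e-6 m
Step 2: Re = rho * v * Dh / mu
Re = 1260 * 0.247 * 122e-6 / 0.0047
Re = 8.078


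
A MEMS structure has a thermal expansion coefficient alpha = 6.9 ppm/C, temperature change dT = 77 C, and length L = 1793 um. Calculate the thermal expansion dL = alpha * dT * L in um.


Step 1: Convert CTE: alpha = 6.9 ppm/C = 6.9e-6 /C
Step 2: dL = 6.9e-6 * 77 * 1793
dL = 0.9526 um


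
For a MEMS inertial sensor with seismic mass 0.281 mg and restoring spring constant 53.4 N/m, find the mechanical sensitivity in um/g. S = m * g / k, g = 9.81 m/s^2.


Step 1: Convert mass: m = 0.281 mg = 2.81e-07 kg
Step 2: S = m * g / k = 2.81e-07 * 9.81 / 53.4
Step 3: S = 5.16e-08 m/g
Step 4: Convert to um/g: S = 0.052 um/g


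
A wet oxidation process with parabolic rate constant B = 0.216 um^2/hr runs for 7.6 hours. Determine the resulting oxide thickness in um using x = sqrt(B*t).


Step 1: Compute B*t = 0.216 * 7.6 = 1.6416
Step 2: x = sqrt(1.6416)
x = 1.281 um


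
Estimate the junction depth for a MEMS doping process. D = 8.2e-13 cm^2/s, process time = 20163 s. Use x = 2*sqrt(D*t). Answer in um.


Step 1: Compute D*t = 8.2e-13 * 20163 = 1.653366e-08 cm^2
Step 2: sqrt(D*t) = 1.28583e-04 cm
Step 3: x = 2 * 1.28583e-04 cm = 2.57166e-04 cm
Step 4: Convert to um (1 cm = 1e4 um): x = 2.572 um


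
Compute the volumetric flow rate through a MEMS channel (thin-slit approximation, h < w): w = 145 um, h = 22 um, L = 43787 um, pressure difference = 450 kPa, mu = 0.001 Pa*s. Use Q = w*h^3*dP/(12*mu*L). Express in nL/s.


Step 1: Convert all dimensions to SI (meters).
w = 145e-6 m, h = 22e-6 m, L = 43787e-6 m, dP = 450e3 Pa
Step 2: Q = w * h^3 * dP / (12 * mu * L)
Q = 145e-6 * (22e-6)^3 * 450e3 / (12 * 0.001 * 43787e-6) = 1.32227602e-09 m^3/s
Step 3: Convert Q from m^3/s to nL/s (1 m^3 = 1e12 nL, so multiply by 1e12).
Q = 1322.276 nL/s
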